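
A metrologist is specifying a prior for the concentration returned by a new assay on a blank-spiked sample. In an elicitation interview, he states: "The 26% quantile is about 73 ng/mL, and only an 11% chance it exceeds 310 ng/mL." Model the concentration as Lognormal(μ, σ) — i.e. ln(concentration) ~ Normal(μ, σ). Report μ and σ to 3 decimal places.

μ ≈ 4.788, σ ≈ 0.773

If T ~ Lognormal(μ,σ) then ln T ~ Normal(μ,σ), so the p-quantile of ln T is μ + z_p·σ.
ln(73) = 4.29 and ln(310) = 5.737; z_{0.26} = -0.6433, z_{0.89} = 1.227.
σ = (5.737 − 4.29)/(1.227 − (-0.6433)) = 0.773.
μ = 4.29 − (-0.6433)·0.773 = 4.788.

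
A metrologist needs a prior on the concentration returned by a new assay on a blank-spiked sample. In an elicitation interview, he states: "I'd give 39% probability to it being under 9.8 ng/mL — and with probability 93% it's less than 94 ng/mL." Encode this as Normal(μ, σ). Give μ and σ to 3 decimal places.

μ = 23.200, σ = 47.974

The p-quantile of Normal(μ,σ) is μ + z_p·σ, with z_{0.39} = -0.2793 and z_{0.93} = 1.476.
Eliminate σ: μ = (z₂·x₁ − z₁·x₂)/(z₂ − z₁) = (1.476·9.8 − (-0.2793)·94)/1.755 = 23.200.
Then σ = (x₂ − x₁)/(z₂ − z₁) = (94 − 9.8)/1.755 = 47.974.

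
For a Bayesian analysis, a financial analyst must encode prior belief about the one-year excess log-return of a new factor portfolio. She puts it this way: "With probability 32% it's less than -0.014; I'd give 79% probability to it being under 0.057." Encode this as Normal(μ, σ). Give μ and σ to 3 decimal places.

The p-quantile of Normal(μ,σ) is μ + z_p·σ, with z_{0.32} = -0.4677 and z_{0.79} = 0.8064.
Eliminate σ: μ = (z₂·x₁ − z₁·x₂)/(z₂ − z₁) = (0.8064·-0.014 − (-0.4677)·0.057)/1.274 = 0.012.
Then σ = (x₂ − x₁)/(z₂ − z₁) = (0.057 − -0.014)/1.274 = 0.056.

μ = 0.012, σ = 0.056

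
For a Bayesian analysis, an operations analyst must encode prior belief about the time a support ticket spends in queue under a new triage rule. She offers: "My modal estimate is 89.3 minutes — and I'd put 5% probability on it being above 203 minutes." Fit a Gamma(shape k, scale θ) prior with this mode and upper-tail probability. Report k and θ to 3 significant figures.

Gamma(k,θ) with k>1 has mode (k−1)θ, so θ = 89.3/(k−1).
Need P(X < 203) = 0.95 with θ tied to k this way. Start at k = 2, θ = 89.3: P(X<203) ≈ 0.663.
Too low — raise k to concentrate. Iterating converges to k ≈ 5.07.
Then θ = 89.3/(5.07−1) ≈ 22.

k ≈ 5.07, θ ≈ 22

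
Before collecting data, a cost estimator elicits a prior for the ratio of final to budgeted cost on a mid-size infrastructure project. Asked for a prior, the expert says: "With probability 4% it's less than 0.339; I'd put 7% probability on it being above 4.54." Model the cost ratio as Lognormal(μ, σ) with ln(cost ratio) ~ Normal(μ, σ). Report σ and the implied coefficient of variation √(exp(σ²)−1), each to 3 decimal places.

σ ≈ 0.804, CV ≈ 0.954

If T ~ Lognormal(μ,σ) then ln T ~ Normal(μ,σ), so the p-quantile of ln T is μ + z_p·σ.
ln(0.339) = -1.082 and ln(4.54) = 1.513; z_{0.04} = -1.751, z_{0.93} = 1.476.
σ = (1.513 − -1.082)/(1.476 − (-1.751)) = 0.804.
μ = -1.082 − (-1.751)·0.804 = 0.326.
CV = √(exp(σ²)−1) = √(exp(0.6467)−1) = 0.954.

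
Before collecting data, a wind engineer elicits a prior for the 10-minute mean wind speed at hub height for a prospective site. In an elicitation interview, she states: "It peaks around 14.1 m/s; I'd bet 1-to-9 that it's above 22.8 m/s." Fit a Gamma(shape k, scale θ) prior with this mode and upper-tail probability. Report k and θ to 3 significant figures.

Gamma(k,θ) with k>1 has mode (k−1)θ, so θ = 14.1/(k−1).
Need P(X < 22.8) = 0.9 with θ tied to k this way. Start at k = 2, θ = 14.1: P(X<22.8) ≈ 0.481.
Too low — raise k to concentrate. Iterating converges to k ≈ 9.15.
Then θ = 14.1/(9.15−1) ≈ 1.73.

k ≈ 9.15, θ ≈ 1.73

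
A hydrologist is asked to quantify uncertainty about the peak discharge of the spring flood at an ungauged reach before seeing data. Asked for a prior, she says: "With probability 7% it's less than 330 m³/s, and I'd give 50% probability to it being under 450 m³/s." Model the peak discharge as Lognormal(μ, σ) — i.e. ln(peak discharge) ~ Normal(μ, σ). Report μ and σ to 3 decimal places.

If T ~ Lognormal(μ,σ) then ln T ~ Normal(μ,σ), so the p-quantile of ln T is μ + z_p·σ.
ln(330) = 5.799 and ln(450) = 6.109; z_{0.07} = -1.476, z_{0.5} = 0.
σ = (6.109 − 5.799)/(0 − (-1.476)) = 0.210.
μ = 5.799 − (-1.476)·0.210 = 6.109.

μ ≈ 6.109, σ ≈ 0.210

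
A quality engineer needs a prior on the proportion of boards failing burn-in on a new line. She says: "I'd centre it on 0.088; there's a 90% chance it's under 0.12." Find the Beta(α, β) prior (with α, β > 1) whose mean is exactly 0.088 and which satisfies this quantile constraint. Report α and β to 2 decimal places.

α ≈ 12.05, β ≈ 124.91

With mean 0.088 fixed, write α = 0.088s, β = 0.912s where s = α+β.
Need P(θ < 0.12) = 0.9 under Beta(0.088s, 0.912s). Normal approximation: (q−m)/√(m(1−m)/s) ≈ z_{0.9} = 1.28, so s ≈ 0.088·0.912·(1.28)²/(0.12−0.088)² = 128.7.
At s = 128.7: P(θ<0.12) ≈ 0.894. Adjusting to match 0.9 gives s ≈ 136.96.
So α = 0.088·136.96 ≈ 12.05, β = 0.912·136.96 ≈ 124.91.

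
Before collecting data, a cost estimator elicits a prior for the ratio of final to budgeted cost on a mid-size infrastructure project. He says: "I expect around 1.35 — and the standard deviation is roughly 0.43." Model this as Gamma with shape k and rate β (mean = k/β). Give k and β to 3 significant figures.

For Gamma(k, rate β): mean = k/β, variance = k/β², so CV = 1/√k.
CV = SD/mean = 0.43/1.35 = 0.3185, hence k = 1/CV² = 9.86.
Then β = k/mean = 9.86/1.35 = 7.3.

k ≈ 9.86, β ≈ 7.3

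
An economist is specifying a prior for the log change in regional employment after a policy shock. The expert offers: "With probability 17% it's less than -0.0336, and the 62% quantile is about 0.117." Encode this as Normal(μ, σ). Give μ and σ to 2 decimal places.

For Normal(μ,σ), the p-quantile is μ + z_p·σ. Here z_{0.17} = -0.9542, z_{0.62} = 0.3055.
So -0.0336 = μ − 0.9542σ and 0.117 = μ + 0.3055σ.
Subtracting: σ = (0.117 − -0.0336)/(0.3055 − (-0.9542)) = 0.12.
Then μ = -0.0336 − (-0.9542)·0.12 = 0.08.

μ = 0.08, σ = 0.12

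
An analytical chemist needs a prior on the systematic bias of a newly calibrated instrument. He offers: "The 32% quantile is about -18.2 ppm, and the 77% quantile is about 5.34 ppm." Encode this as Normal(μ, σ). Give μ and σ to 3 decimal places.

The p-quantile of Normal(μ,σ) is μ + z_p·σ, with z_{0.32} = -0.4677 and z_{0.77} = 0.7388.
Eliminate σ: μ = (z₂·x₁ − z₁·x₂)/(z₂ − z₁) = (0.7388·-18.2 − (-0.4677)·5.34)/1.207 = -9.075.
Then σ = (x₂ − x₁)/(z₂ − z₁) = (5.34 − -18.2)/1.207 = 19.510.

μ = -9.075, σ = 19.510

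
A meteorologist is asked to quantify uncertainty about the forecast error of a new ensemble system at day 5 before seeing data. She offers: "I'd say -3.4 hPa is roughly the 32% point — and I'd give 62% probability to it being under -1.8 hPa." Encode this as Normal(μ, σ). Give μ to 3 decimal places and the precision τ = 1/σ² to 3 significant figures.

The p-quantile of Normal(μ,σ) is μ + z_p·σ, with z_{0.32} = -0.4677 and z_{0.62} = 0.3055.
Eliminate σ: μ = (z₂·x₁ − z₁·x₂)/(z₂ − z₁) = (0.3055·-3.4 − (-0.4677)·-1.8)/0.7732 = -2.432.
Then σ = (x₂ − x₁)/(z₂ − z₁) = (-1.8 − -3.4)/0.7732 = 2.069.
Precision τ = 1/σ² = 1/2.069² = 0.234.

μ = -2.432, τ = 0.234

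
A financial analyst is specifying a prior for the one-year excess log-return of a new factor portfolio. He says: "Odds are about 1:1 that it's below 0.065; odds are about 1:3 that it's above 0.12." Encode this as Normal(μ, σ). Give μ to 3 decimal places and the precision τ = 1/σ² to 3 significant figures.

μ = 0.065, τ = 150

For Normal(μ,σ), the p-quantile is μ + z_p·σ. Here z_{0.5} = 0, z_{0.75} = 0.6745.
So 0.065 = μ + 0σ and 0.12 = μ + 0.6745σ.
Subtracting: σ = (0.12 − 0.065)/(0.6745 − (0)) = 0.082.
Then μ = 0.065 − (0)·0.082 = 0.065.
Precision τ = 1/σ² = 1/0.08154² = 150.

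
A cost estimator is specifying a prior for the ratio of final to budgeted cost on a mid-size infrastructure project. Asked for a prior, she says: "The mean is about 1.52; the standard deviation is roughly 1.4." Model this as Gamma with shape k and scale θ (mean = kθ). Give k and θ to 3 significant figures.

k ≈ 1.18, θ ≈ 1.29

For Gamma(k, scale θ): mean = kθ, variance = kθ², so CV = 1/√k.
CV = SD/mean = 1.4/1.52 = 0.9211, hence k = 1/CV² = 1.18.
Then θ = mean/k = 1.52/1.18 = 1.29.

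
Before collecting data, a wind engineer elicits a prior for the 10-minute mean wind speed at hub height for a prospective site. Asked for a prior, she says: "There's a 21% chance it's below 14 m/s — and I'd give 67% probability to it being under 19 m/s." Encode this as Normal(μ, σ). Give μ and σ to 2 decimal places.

μ = 17.24, σ = 4.01

The p-quantile of Normal(μ,σ) is μ + z_p·σ, with z_{0.21} = -0.8064 and z_{0.67} = 0.4399.
Eliminate σ: μ = (z₂·x₁ − z₁·x₂)/(z₂ − z₁) = (0.4399·14 − (-0.8064)·19)/1.246 = 17.24.
Then σ = (x₂ − x₁)/(z₂ − z₁) = (19 − 14)/1.246 = 4.01.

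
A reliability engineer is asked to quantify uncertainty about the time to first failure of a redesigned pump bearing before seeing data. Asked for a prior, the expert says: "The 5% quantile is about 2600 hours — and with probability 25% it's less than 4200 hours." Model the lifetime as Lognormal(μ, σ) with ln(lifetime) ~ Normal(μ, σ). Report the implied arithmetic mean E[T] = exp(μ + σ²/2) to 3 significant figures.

If T ~ Lognormal(μ,σ) then ln T ~ Normal(μ,σ), so the p-quantile of ln T is μ + z_p·σ.
ln(2600) = 7.863 and ln(4200) = 8.343; z_{0.05} = -1.645, z_{0.25} = -0.6745.
σ = (8.343 − 7.863)/(-0.6745 − (-1.645)) = 0.494.
μ = 7.863 − (-1.645)·0.494 = 8.676.
E[T] = exp(μ + σ²/2) = exp(8.676 + 0.1221) = 6620 hours.

E[T] ≈ 6620 hours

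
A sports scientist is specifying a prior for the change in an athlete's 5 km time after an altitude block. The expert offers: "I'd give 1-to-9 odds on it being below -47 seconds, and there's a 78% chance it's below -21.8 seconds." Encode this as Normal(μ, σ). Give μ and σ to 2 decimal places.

The p-quantile of Normal(μ,σ) is μ + z_p·σ, with z_{0.1} = -1.282 and z_{0.78} = 0.7722.
Eliminate σ: μ = (z₂·x₁ − z₁·x₂)/(z₂ − z₁) = (0.7722·-47 − (-1.282)·-21.8)/2.054 = -31.28.
Then σ = (x₂ − x₁)/(z₂ − z₁) = (-21.8 − -47)/2.054 = 12.27.

μ = -31.28, σ = 12.27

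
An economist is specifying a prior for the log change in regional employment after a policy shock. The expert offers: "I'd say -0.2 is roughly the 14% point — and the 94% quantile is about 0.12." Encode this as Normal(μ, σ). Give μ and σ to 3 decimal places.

μ = -0.069, σ = 0.121

For Normal(μ,σ), the p-quantile is μ + z_p·σ. Here z_{0.14} = -1.08, z_{0.94} = 1.555.
So -0.2 = μ − 1.08σ and 0.12 = μ + 1.555σ.
Subtracting: σ = (0.12 − -0.2)/(1.555 − (-1.08)) = 0.121.
Then μ = -0.2 − (-1.08)·0.121 = -0.069.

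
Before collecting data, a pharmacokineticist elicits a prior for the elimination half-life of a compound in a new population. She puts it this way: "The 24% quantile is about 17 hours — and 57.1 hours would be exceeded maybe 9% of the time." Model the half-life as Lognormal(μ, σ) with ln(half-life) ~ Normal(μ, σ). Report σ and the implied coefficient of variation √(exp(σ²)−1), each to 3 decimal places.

If T ~ Lognormal(μ,σ) then ln T ~ Normal(μ,σ), so the p-quantile of ln T is μ + z_p·σ.
ln(17) = 2.833 and ln(57.1) = 4.045; z_{0.24} = -0.7063, z_{0.91} = 1.341.
σ = (4.045 − 2.833)/(1.341 − (-0.7063)) = 0.592.
μ = 2.833 − (-0.7063)·0.592 = 3.251.
CV = √(exp(σ²)−1) = √(exp(0.3503)−1) = 0.648.

σ ≈ 0.592, CV ≈ 0.648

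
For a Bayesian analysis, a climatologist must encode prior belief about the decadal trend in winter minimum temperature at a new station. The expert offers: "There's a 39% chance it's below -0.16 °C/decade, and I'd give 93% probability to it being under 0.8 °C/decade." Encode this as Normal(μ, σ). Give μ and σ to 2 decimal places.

μ = -0.01, σ = 0.55

For Normal(μ,σ), the p-quantile is μ + z_p·σ. Here z_{0.39} = -0.2793, z_{0.93} = 1.476.
So -0.16 = μ − 0.2793σ and 0.8 = μ + 1.476σ.
Subtracting: σ = (0.8 − -0.16)/(1.476 − (-0.2793)) = 0.55.
Then μ = -0.16 − (-0.2793)·0.55 = -0.01.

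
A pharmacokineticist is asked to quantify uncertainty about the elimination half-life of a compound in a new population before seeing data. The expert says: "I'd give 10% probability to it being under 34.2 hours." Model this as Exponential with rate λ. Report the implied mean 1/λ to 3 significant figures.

mean ≈ 325 hours

P(T < 34.2) = 1 − e^(−λ·34.2) = 0.1, so λ = −ln(1−0.1)/34.2 = −ln(0.9)/34.2 = 0.00308.
Mean = 1/λ = 325 hours.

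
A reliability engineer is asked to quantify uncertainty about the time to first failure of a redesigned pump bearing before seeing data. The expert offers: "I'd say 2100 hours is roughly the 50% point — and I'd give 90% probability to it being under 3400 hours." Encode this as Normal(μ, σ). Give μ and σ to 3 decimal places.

μ = 2100.000, σ = 1014.395

For Normal(μ,σ), the p-quantile is μ + z_p·σ. Here z_{0.5} = 0, z_{0.9} = 1.282.
So 2100 = μ + 0σ and 3400 = μ + 1.282σ.
Subtracting: σ = (3400 − 2100)/(1.282 − (0)) = 1014.395.
Then μ = 2100 − (0)·1014.395 = 2100.000.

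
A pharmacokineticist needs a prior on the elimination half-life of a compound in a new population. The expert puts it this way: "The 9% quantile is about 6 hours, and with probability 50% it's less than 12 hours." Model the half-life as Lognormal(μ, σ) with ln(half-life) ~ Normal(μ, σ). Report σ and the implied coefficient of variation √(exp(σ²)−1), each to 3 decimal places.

σ ≈ 0.517, CV ≈ 0.554

If T ~ Lognormal(μ,σ) then ln T ~ Normal(μ,σ), so the p-quantile of ln T is μ + z_p·σ.
ln(6) = 1.792 and ln(12) = 2.485; z_{0.09} = -1.341, z_{0.5} = 0.
σ = (2.485 − 1.792)/(0 − (-1.341)) = 0.517.
μ = 1.792 − (-1.341)·0.517 = 2.485.
CV = √(exp(σ²)−1) = √(exp(0.2673)−1) = 0.554.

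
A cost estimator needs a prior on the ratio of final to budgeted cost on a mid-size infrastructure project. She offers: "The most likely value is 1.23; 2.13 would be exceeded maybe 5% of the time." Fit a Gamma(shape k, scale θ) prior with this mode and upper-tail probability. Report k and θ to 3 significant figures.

Gamma(k,θ) with k>1 has mode (k−1)θ, so θ = 1.23/(k−1).
Need P(X < 2.13) = 0.95 with θ tied to k this way. Start at k = 2, θ = 1.23: P(X<2.13) ≈ 0.517.
Too low — raise k to concentrate. Iterating converges to k ≈ 10.3.
Then θ = 1.23/(10.3−1) ≈ 0.133.

k ≈ 10.3, θ ≈ 0.133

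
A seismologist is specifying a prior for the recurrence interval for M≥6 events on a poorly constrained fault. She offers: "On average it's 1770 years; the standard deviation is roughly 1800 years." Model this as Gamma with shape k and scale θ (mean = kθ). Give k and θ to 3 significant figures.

For Gamma(k, scale θ): mean = kθ, variance = kθ², so CV = 1/√k.
CV = SD/mean = 1800/1770 = 1.017, hence k = 1/CV² = 0.967.
Then θ = mean/k = 1770/0.967 = 1830.

k ≈ 0.967, θ ≈ 1830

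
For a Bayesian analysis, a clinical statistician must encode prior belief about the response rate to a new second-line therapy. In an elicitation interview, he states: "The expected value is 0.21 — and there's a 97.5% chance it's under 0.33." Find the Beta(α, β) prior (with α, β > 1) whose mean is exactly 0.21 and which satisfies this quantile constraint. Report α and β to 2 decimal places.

α ≈ 10.81, β ≈ 40.68

With mean 0.21 fixed, write α = 0.21s, β = 0.79s where s = α+β.
Need P(θ < 0.33) = 0.975 under Beta(0.21s, 0.79s). Normal approximation: (q−m)/√(m(1−m)/s) ≈ z_{0.975} = 1.96, so s ≈ 0.21·0.79·(1.96)²/(0.33−0.21)² = 44.3.
At s = 44.3: P(θ<0.33) ≈ 0.966. Adjusting to match 0.975 gives s ≈ 51.49.
So α = 0.21·51.49 ≈ 10.81, β = 0.79·51.49 ≈ 40.68.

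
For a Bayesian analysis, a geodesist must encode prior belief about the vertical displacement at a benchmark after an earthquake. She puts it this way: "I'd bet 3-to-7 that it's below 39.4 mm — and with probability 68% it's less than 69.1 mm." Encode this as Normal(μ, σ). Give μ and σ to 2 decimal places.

μ = 55.10, σ = 29.94

For Normal(μ,σ), the p-quantile is μ + z_p·σ. Here z_{0.3} = -0.5244, z_{0.68} = 0.4677.
So 39.4 = μ − 0.5244σ and 69.1 = μ + 0.4677σ.
Subtracting: σ = (69.1 − 39.4)/(0.4677 − (-0.5244)) = 29.94.
Then μ = 39.4 − (-0.5244)·29.94 = 55.10.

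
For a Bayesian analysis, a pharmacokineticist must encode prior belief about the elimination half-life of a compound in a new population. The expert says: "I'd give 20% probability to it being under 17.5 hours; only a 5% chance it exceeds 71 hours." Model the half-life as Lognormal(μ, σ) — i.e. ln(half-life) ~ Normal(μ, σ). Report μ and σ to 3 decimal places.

μ ≈ 3.336, σ ≈ 0.563

If T ~ Lognormal(μ,σ) then ln T ~ Normal(μ,σ), so the p-quantile of ln T is μ + z_p·σ.
ln(17.5) = 2.862 and ln(71) = 4.263; z_{0.2} = -0.8416, z_{0.95} = 1.645.
σ = (4.263 − 2.862)/(1.645 − (-0.8416)) = 0.563.
μ = 2.862 − (-0.8416)·0.563 = 3.336.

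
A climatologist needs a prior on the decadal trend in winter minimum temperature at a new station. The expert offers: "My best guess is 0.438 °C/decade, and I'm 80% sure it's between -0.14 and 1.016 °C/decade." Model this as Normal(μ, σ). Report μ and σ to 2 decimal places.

μ = 0.44, σ = 0.45

A symmetric 80% interval runs μ ± z·σ with z = 1.282.
Half-width = 0.578, so σ = 0.578/1.282 = 0.45.
μ is the stated best guess, 0.44.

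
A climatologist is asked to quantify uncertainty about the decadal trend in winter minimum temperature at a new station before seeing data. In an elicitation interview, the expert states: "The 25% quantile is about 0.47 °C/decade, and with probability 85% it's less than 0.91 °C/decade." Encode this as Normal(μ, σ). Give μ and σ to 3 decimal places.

For Normal(μ,σ), the p-quantile is μ + z_p·σ. Here z_{0.25} = -0.6745, z_{0.85} = 1.036.
So 0.47 = μ − 0.6745σ and 0.91 = μ + 1.036σ.
Subtracting: σ = (0.91 − 0.47)/(1.036 − (-0.6745)) = 0.257.
Then μ = 0.47 − (-0.6745)·0.257 = 0.643.

μ = 0.643, σ = 0.257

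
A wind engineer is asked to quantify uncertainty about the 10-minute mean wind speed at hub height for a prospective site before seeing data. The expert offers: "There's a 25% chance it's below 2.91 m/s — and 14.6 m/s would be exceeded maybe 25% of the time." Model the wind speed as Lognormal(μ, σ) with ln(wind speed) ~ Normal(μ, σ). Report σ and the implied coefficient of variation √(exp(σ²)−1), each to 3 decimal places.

If T ~ Lognormal(μ,σ) then ln T ~ Normal(μ,σ), so the p-quantile of ln T is μ + z_p·σ.
ln(2.91) = 1.068 and ln(14.6) = 2.681; z_{0.25} = -0.6745, z_{0.75} = 0.6745.
σ = (2.681 − 1.068)/(0.6745 − (-0.6745)) = 1.196.
μ = 1.068 − (-0.6745)·1.196 = 1.875.
CV = √(exp(σ²)−1) = √(exp(1.4295)−1) = 1.782.

σ ≈ 1.196, CV ≈ 1.782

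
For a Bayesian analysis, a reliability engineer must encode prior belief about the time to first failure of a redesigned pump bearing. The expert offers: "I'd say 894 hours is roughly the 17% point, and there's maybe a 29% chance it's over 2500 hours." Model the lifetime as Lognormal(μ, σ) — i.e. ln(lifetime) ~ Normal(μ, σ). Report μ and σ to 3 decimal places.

If T ~ Lognormal(μ,σ) then ln T ~ Normal(μ,σ), so the p-quantile of ln T is μ + z_p·σ.
ln(894) = 6.796 and ln(2500) = 7.824; z_{0.17} = -0.9542, z_{0.71} = 0.5534.
σ = (7.824 − 6.796)/(0.5534 − (-0.9542)) = 0.682.
μ = 6.796 − (-0.9542)·0.682 = 7.447.

μ ≈ 7.447, σ ≈ 0.682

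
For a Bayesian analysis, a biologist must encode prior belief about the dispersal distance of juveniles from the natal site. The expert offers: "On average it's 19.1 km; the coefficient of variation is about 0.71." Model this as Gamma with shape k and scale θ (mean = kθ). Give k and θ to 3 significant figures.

For Gamma(k, scale θ): mean = kθ, variance = kθ², so CV = 1/√k.
CV = 0.71, hence k = 1/CV² = 1.98.
Then θ = mean/k = 19.1/1.98 = 9.63.

k ≈ 1.98, θ ≈ 9.63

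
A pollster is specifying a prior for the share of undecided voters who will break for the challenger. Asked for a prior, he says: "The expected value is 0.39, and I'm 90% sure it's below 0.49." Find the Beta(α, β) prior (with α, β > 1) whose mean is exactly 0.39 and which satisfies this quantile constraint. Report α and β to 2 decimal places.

α ≈ 15.47, β ≈ 24.19

With mean 0.39 fixed, write α = 0.39s, β = 0.61s where s = α+β.
Need P(θ < 0.49) = 0.9 under Beta(0.39s, 0.61s). Normal approximation: (q−m)/√(m(1−m)/s) ≈ z_{0.9} = 1.28, so s ≈ 0.39·0.61·(1.28)²/(0.49−0.39)² = 39.1.
At s = 39.1: P(θ<0.49) ≈ 0.898. Adjusting to match 0.9 gives s ≈ 39.66.
So α = 0.39·39.66 ≈ 15.47, β = 0.61·39.66 ≈ 24.19.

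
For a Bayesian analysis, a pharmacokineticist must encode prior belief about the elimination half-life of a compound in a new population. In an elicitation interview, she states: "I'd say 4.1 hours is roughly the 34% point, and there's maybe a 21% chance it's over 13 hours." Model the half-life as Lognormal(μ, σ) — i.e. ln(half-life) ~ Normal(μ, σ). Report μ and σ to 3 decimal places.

If T ~ Lognormal(μ,σ) then ln T ~ Normal(μ,σ), so the p-quantile of ln T is μ + z_p·σ.
ln(4.1) = 1.411 and ln(13) = 2.565; z_{0.34} = -0.4125, z_{0.79} = 0.8064.
σ = (2.565 − 1.411)/(0.8064 − (-0.4125)) = 0.947.
μ = 1.411 − (-0.4125)·0.947 = 1.801.

μ ≈ 1.801, σ ≈ 0.947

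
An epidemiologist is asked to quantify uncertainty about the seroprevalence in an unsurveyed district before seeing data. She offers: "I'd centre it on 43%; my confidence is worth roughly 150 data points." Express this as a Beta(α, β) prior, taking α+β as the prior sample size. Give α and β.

Under the effective-sample-size interpretation, Beta(α, β) has prior mean α/(α+β) and prior sample size α+β.
So α+β = 150 and α/(α+β) = 0.43, giving α = 0.43·150 = 64.5 and β = 150 − 64.5 = 85.5.

α = 64.5, β = 85.5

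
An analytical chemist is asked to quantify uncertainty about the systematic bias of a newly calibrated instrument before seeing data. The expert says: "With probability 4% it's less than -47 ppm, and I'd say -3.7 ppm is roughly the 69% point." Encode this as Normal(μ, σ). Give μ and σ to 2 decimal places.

μ = -13.26, σ = 19.27

The p-quantile of Normal(μ,σ) is μ + z_p·σ, with z_{0.04} = -1.751 and z_{0.69} = 0.4959.
Eliminate σ: μ = (z₂·x₁ − z₁·x₂)/(z₂ − z₁) = (0.4959·-47 − (-1.751)·-3.7)/2.247 = -13.26.
Then σ = (x₂ − x₁)/(z₂ − z₁) = (-3.7 − -47)/2.247 = 19.27.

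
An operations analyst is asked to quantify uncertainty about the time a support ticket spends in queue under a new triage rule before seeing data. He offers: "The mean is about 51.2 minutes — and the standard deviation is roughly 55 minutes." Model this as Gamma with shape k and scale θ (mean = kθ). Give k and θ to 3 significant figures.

For Gamma(k, scale θ): mean = kθ, variance = kθ², so CV = 1/√k.
CV = SD/mean = 55/51.2 = 1.074, hence k = 1/CV² = 0.867.
Then θ = mean/k = 51.2/0.867 = 59.1.

k ≈ 0.867, θ ≈ 59.1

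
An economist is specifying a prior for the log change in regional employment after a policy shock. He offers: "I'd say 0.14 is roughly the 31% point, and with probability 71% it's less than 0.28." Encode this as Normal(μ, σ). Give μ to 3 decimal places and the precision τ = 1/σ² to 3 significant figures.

For Normal(μ,σ), the p-quantile is μ + z_p·σ. Here z_{0.31} = -0.4959, z_{0.71} = 0.5534.
So 0.14 = μ − 0.4959σ and 0.28 = μ + 0.5534σ.
Subtracting: σ = (0.28 − 0.14)/(0.5534 − (-0.4959)) = 0.133.
Then μ = 0.14 − (-0.4959)·0.133 = 0.206.
Precision τ = 1/σ² = 1/0.1334² = 56.2.

μ = 0.206, τ = 56.2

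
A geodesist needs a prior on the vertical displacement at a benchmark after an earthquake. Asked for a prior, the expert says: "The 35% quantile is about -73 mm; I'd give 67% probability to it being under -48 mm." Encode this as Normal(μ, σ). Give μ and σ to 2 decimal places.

For Normal(μ,σ), the p-quantile is μ + z_p·σ. Here z_{0.35} = -0.3853, z_{0.67} = 0.4399.
So -73 = μ − 0.3853σ and -48 = μ + 0.4399σ.
Subtracting: σ = (-48 − -73)/(0.4399 − (-0.3853)) = 30.29.
Then μ = -73 − (-0.3853)·30.29 = -61.33.

μ = -61.33, σ = 30.29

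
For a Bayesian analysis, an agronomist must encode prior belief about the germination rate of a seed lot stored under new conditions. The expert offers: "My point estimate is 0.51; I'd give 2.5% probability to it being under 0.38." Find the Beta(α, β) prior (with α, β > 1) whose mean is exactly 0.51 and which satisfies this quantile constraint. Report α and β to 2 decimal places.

α ≈ 28.38, β ≈ 27.27

With mean 0.51 fixed, write α = 0.51s, β = 0.49s where s = α+β.
Need P(θ < 0.38) = 0.025 under Beta(0.51s, 0.49s). Normal approximation: (q−m)/√(m(1−m)/s) ≈ z_{0.025} = -1.96, so s ≈ 0.51·0.49·(-1.96)²/(0.38−0.51)² = 56.8.
At s = 56.8: P(θ<0.38) ≈ 0.024. Adjusting to match 0.025 gives s ≈ 55.65.
So α = 0.51·55.65 ≈ 28.38, β = 0.49·55.65 ≈ 27.27.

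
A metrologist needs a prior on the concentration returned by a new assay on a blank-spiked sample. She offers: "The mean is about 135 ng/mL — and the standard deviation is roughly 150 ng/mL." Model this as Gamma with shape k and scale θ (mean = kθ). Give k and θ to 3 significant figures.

For Gamma(k, scale θ): mean = kθ, variance = kθ², so CV = 1/√k.
CV = SD/mean = 150/135 = 1.111, hence k = 1/CV² = 0.81.
Then θ = mean/k = 135/0.81 = 167.

k ≈ 0.81, θ ≈ 167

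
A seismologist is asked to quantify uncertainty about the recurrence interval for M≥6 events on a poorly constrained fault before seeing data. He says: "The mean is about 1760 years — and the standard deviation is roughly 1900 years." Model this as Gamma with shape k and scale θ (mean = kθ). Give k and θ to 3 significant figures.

For Gamma(k, scale θ): mean = kθ, variance = kθ², so CV = 1/√k.
CV = SD/mean = 1900/1760 = 1.08, hence k = 1/CV² = 0.858.
Then θ = mean/k = 1760/0.858 = 2050.

k ≈ 0.858, θ ≈ 2050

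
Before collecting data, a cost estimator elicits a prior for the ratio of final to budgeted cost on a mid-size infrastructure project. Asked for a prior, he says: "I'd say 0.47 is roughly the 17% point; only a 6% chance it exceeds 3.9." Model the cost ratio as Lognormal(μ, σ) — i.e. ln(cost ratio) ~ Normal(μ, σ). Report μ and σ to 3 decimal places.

If T ~ Lognormal(μ,σ) then ln T ~ Normal(μ,σ), so the p-quantile of ln T is μ + z_p·σ.
ln(0.47) = -0.755 and ln(3.9) = 1.361; z_{0.17} = -0.9542, z_{0.94} = 1.555.
σ = (1.361 − -0.755)/(1.555 − (-0.9542)) = 0.843.
μ = -0.755 − (-0.9542)·0.843 = 0.050.

μ ≈ 0.050, σ ≈ 0.843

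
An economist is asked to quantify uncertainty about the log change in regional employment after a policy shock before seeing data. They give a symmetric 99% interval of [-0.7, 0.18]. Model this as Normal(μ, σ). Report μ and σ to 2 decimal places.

A symmetric 99% interval runs μ ± z·σ with z = 2.576.
Half-width = 0.44, so σ = 0.44/2.576 = 0.17.
μ is the interval midpoint, -0.26.

μ = -0.26, σ = 0.17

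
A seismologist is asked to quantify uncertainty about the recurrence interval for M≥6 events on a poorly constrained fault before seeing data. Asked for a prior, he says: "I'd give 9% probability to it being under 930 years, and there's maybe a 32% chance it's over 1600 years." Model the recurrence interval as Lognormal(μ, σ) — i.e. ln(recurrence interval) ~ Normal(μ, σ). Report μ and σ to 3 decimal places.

If T ~ Lognormal(μ,σ) then ln T ~ Normal(μ,σ), so the p-quantile of ln T is μ + z_p·σ.
ln(930) = 6.835 and ln(1600) = 7.378; z_{0.09} = -1.341, z_{0.68} = 0.4677.
σ = (7.378 − 6.835)/(0.4677 − (-1.341)) = 0.300.
μ = 6.835 − (-1.341)·0.300 = 7.237.

μ ≈ 7.237, σ ≈ 0.300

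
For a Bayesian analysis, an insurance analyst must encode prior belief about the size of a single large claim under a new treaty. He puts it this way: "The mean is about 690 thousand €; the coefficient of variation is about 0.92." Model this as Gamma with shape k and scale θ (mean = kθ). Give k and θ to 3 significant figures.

For Gamma(k, scale θ): mean = kθ, variance = kθ², so CV = 1/√k.
CV = 0.92, hence k = 1/CV² = 1.18.
Then θ = mean/k = 690/1.18 = 584.

k ≈ 1.18, θ ≈ 584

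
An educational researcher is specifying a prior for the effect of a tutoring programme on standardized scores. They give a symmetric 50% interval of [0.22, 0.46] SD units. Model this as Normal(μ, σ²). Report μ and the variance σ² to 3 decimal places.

A symmetric 50% interval runs μ ± z·σ with z = 0.6745.
Half-width = 0.12, so σ = 0.12/0.6745 = 0.1779 and σ² = 0.032.
μ is the interval midpoint, 0.340.

μ = 0.340, σ² = 0.032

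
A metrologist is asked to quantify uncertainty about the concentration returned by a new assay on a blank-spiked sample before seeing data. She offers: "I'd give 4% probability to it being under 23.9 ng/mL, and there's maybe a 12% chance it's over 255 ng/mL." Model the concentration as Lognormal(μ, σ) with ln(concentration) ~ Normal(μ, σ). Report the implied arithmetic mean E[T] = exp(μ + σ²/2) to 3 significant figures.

E[T] ≈ 137 ng/mL

If T ~ Lognormal(μ,σ) then ln T ~ Normal(μ,σ), so the p-quantile of ln T is μ + z_p·σ.
ln(23.9) = 3.174 and ln(255) = 5.541; z_{0.04} = -1.751, z_{0.88} = 1.175.
σ = (5.541 − 3.174)/(1.175 − (-1.751)) = 0.809.
μ = 3.174 − (-1.751)·0.809 = 4.590.
E[T] = exp(μ + σ²/2) = exp(4.590 + 0.3274) = 137 ng/mL.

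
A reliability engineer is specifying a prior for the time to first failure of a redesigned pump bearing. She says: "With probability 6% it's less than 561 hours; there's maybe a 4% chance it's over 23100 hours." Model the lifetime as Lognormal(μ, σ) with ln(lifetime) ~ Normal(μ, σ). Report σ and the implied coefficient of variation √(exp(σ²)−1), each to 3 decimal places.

If T ~ Lognormal(μ,σ) then ln T ~ Normal(μ,σ), so the p-quantile of ln T is μ + z_p·σ.
ln(561) = 6.33 and ln(23100) = 10.05; z_{0.06} = -1.555, z_{0.96} = 1.751.
σ = (10.05 − 6.33)/(1.751 − (-1.555)) = 1.125.
μ = 6.33 − (-1.555)·1.125 = 8.078.
CV = √(exp(σ²)−1) = √(exp(1.2651)−1) = 1.595.

σ ≈ 1.125, CV ≈ 1.595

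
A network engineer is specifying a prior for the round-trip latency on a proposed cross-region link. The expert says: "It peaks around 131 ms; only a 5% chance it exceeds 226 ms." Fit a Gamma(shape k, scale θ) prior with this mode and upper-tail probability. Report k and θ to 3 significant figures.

Gamma(k,θ) with k>1 has mode (k−1)θ, so θ = 131/(k−1).
Need P(X < 226) = 0.95 with θ tied to k this way. Start at k = 2, θ = 131: P(X<226) ≈ 0.515.
Too low — raise k to concentrate. Iterating converges to k ≈ 10.4.
Then θ = 131/(10.4−1) ≈ 14.

k ≈ 10.4, θ ≈ 14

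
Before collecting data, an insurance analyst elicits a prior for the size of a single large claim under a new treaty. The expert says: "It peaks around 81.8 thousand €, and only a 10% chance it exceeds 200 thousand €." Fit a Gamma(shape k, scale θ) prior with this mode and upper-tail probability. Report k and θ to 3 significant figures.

k ≈ 3.4, θ ≈ 34

Gamma(k,θ) with k>1 has mode (k−1)θ, so θ = 81.8/(k−1).
Need P(X < 200) = 0.9 with θ tied to k this way. Start at k = 2, θ = 81.8: P(X<200) ≈ 0.701.
Too low — raise k to concentrate. Iterating converges to k ≈ 3.4.
Then θ = 81.8/(3.4−1) ≈ 34.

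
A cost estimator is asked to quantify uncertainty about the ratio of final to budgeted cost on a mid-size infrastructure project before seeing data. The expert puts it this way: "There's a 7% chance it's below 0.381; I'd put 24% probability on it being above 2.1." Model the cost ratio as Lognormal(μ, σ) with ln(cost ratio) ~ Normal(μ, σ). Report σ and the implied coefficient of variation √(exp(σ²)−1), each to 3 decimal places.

σ ≈ 0.782, CV ≈ 0.919

If T ~ Lognormal(μ,σ) then ln T ~ Normal(μ,σ), so the p-quantile of ln T is μ + z_p·σ.
ln(0.381) = -0.965 and ln(2.1) = 0.7419; z_{0.07} = -1.476, z_{0.76} = 0.7063.
σ = (0.7419 − -0.965)/(0.7063 − (-1.476)) = 0.782.
μ = -0.965 − (-1.476)·0.782 = 0.189.
CV = √(exp(σ²)−1) = √(exp(0.6119)−1) = 0.919.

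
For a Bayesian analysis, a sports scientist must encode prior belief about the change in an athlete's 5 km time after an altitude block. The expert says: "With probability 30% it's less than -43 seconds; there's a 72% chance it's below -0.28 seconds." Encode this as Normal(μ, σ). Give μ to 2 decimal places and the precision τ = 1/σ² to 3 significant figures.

μ = -22.77, τ = 0.000672

The p-quantile of Normal(μ,σ) is μ + z_p·σ, with z_{0.3} = -0.5244 and z_{0.72} = 0.5828.
Eliminate σ: μ = (z₂·x₁ − z₁·x₂)/(z₂ − z₁) = (0.5828·-43 − (-0.5244)·-0.28)/1.107 = -22.77.
Then σ = (x₂ − x₁)/(z₂ − z₁) = (-0.28 − -43)/1.107 = 38.58.
Precision τ = 1/σ² = 1/38.58² = 0.000672.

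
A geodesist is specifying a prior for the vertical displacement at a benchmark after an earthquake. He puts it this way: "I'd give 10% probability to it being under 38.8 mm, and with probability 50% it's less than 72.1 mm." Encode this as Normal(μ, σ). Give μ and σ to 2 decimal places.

The p-quantile of Normal(μ,σ) is μ + z_p·σ, with z_{0.1} = -1.282 and z_{0.5} = 0.
Eliminate σ: μ = (z₂·x₁ − z₁·x₂)/(z₂ − z₁) = (0·38.8 − (-1.282)·72.1)/1.282 = 72.10.
Then σ = (x₂ − x₁)/(z₂ − z₁) = (72.1 − 38.8)/1.282 = 25.98.

μ = 72.10, σ = 25.98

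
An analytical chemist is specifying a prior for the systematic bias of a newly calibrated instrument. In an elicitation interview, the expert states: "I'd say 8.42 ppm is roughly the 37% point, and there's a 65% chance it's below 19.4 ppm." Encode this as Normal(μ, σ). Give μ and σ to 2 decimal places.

The p-quantile of Normal(μ,σ) is μ + z_p·σ, with z_{0.37} = -0.3319 and z_{0.65} = 0.3853.
Eliminate σ: μ = (z₂·x₁ − z₁·x₂)/(z₂ − z₁) = (0.3853·8.42 − (-0.3319)·19.4)/0.7172 = 13.50.
Then σ = (x₂ − x₁)/(z₂ − z₁) = (19.4 − 8.42)/0.7172 = 15.31.

μ = 13.50, σ = 15.31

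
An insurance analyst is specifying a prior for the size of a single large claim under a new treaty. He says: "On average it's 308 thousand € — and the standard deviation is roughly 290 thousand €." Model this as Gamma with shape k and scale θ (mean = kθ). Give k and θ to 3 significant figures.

For Gamma(k, scale θ): mean = kθ, variance = kθ², so CV = 1/√k.
CV = SD/mean = 290/308 = 0.9416, hence k = 1/CV² = 1.13.
Then θ = mean/k = 308/1.13 = 273.

k ≈ 1.13, θ ≈ 273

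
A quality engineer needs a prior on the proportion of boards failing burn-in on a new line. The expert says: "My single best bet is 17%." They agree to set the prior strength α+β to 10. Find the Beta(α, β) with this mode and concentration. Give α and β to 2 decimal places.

For α,β > 1 the Beta mode is (α−1)/(α+β−2). With α+β = 10, the mode is (α−1)/8.
Set (α−1)/8 = 0.17 → α = 1 + 0.17·8 = 2.36.
β = 10 − α = 7.64.

α = 2.36, β = 7.64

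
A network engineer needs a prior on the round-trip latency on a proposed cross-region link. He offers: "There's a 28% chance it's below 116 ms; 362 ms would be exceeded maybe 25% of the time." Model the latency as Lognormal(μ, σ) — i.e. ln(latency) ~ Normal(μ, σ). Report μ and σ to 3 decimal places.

μ ≈ 5.281, σ ≈ 0.905

If T ~ Lognormal(μ,σ) then ln T ~ Normal(μ,σ), so the p-quantile of ln T is μ + z_p·σ.
ln(116) = 4.754 and ln(362) = 5.892; z_{0.28} = -0.5828, z_{0.75} = 0.6745.
σ = (5.892 − 4.754)/(0.6745 − (-0.5828)) = 0.905.
μ = 4.754 − (-0.5828)·0.905 = 5.281.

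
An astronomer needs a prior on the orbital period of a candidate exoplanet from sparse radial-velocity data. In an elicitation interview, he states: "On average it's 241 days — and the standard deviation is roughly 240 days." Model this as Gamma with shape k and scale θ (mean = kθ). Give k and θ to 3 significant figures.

For Gamma(k, scale θ): mean = kθ, variance = kθ², so CV = 1/√k.
CV = SD/mean = 240/241 = 0.9959, hence k = 1/CV² = 1.01.
Then θ = mean/k = 241/1.01 = 239.

k ≈ 1.01, θ ≈ 239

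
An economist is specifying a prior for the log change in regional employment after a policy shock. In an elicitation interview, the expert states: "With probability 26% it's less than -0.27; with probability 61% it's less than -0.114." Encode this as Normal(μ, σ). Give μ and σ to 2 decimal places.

μ = -0.16, σ = 0.17

The p-quantile of Normal(μ,σ) is μ + z_p·σ, with z_{0.26} = -0.6433 and z_{0.61} = 0.2793.
Eliminate σ: μ = (z₂·x₁ − z₁·x₂)/(z₂ − z₁) = (0.2793·-0.27 − (-0.6433)·-0.114)/0.9227 = -0.16.
Then σ = (x₂ − x₁)/(z₂ − z₁) = (-0.114 − -0.27)/0.9227 = 0.17.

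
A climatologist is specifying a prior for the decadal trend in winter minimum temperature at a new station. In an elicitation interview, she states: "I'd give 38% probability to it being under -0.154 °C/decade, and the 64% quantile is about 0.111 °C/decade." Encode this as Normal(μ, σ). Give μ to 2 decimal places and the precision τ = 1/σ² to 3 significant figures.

μ = -0.03, τ = 6.28

For Normal(μ,σ), the p-quantile is μ + z_p·σ. Here z_{0.38} = -0.3055, z_{0.64} = 0.3585.
So -0.154 = μ − 0.3055σ and 0.111 = μ + 0.3585σ.
Subtracting: σ = (0.111 − -0.154)/(0.3585 − (-0.3055)) = 0.40.
Then μ = -0.154 − (-0.3055)·0.40 = -0.03.
Precision τ = 1/σ² = 1/0.3991² = 6.28.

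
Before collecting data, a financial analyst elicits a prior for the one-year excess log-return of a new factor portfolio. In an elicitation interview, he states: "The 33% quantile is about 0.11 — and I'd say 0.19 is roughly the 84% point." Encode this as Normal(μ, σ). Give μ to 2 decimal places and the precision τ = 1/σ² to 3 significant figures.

μ = 0.13, τ = 321

For Normal(μ,σ), the p-quantile is μ + z_p·σ. Here z_{0.33} = -0.4399, z_{0.84} = 0.9945.
So 0.11 = μ − 0.4399σ and 0.19 = μ + 0.9945σ.
Subtracting: σ = (0.19 − 0.11)/(0.9945 − (-0.4399)) = 0.06.
Then μ = 0.11 − (-0.4399)·0.06 = 0.13.
Precision τ = 1/σ² = 1/0.05577² = 321.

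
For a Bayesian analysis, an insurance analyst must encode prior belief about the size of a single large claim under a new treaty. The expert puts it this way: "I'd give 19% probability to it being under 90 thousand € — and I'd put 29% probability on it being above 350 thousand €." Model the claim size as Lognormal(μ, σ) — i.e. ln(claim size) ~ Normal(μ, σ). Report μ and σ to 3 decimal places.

μ ≈ 5.333, σ ≈ 0.949

If T ~ Lognormal(μ,σ) then ln T ~ Normal(μ,σ), so the p-quantile of ln T is μ + z_p·σ.
ln(90) = 4.5 and ln(350) = 5.858; z_{0.19} = -0.8779, z_{0.71} = 0.5534.
σ = (5.858 − 4.5)/(0.5534 − (-0.8779)) = 0.949.
μ = 4.5 − (-0.8779)·0.949 = 5.333.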